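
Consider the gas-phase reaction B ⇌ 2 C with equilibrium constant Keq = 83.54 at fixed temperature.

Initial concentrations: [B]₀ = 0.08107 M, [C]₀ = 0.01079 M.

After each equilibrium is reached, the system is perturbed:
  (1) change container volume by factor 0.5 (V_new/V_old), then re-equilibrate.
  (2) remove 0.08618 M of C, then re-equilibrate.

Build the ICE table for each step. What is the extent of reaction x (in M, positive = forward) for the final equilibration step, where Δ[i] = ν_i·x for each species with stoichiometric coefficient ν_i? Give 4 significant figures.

Q₀ = 0.001436 vs Keq = 83.54 ⇒ Q<K, forward
Step 1:
                   B          C
  Initial    0.08107    0.01079
  Change    -0.08071     0.1614
  Equil   3.5504e-04     0.1722
  solve Keq expr → x = 0.08071; check Q = 83.54
Then change container volume by factor 0.5 (V_new/V_old).
Step 2:
                   B          C
  Initial 7.1007e-04     0.3444
  Change  6.9857e-04  -0.001397
  Equil     0.001409      0.343
  solve Keq expr → x = -6.9857e-04; check Q = 83.54
Then remove 0.08618 M of C.
Step 3:
                   B          C
  Initial   0.001409     0.2569
  Change  -6.1133e-04   0.001223
  Equil   7.9732e-04     0.2581
  solve Keq expr → x = 6.1133e-04; check Q = 83.54

x = 6.1133e-04 M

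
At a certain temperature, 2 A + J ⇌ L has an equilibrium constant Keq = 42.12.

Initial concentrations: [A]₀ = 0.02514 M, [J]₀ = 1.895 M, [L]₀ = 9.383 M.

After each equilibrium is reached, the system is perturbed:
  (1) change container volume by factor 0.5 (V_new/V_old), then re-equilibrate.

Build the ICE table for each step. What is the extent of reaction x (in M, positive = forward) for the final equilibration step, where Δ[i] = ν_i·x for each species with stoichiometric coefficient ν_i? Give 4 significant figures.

x = 0.1596 M

Q₀ = 7834 vs Keq = 42.12 ⇒ Q>K, reverse
Step 1:
                  A         J         L
  init      0.02514     1.895     9.383
  Δ          0.3022    0.1511   -0.1511
  eq         0.3273     2.046     9.232
  solve Keq expr → x = -0.1511; check Q = 42.12
Then change container volume by factor 0.5 (V_new/V_old).
Step 2:
                  A         J         L
  init       0.6546     4.092     18.46
  Δ         -0.3193   -0.1596    0.1596
  eq         0.3353     3.933     18.62
  solve Keq expr → x = 0.1596; check Q = 42.12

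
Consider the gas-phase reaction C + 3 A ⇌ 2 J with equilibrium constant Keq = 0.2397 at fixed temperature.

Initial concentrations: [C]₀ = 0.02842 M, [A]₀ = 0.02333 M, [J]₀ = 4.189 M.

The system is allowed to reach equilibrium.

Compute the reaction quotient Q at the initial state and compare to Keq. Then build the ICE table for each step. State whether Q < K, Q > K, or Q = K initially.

Q₀ = 4.8624e+07; Q > K (proceeds reverse)

Q₀ = 4.8624e+07 vs Keq = 0.2397 ⇒ Q>K, reverse
Step 1:
                    C           A           J
  Initial     0.02842     0.02333       4.189
  Change       0.9399        2.82       -1.88
  Equil        0.9683       2.843       2.309
  solve Keq expr → x = -0.9399; check Q = 0.2397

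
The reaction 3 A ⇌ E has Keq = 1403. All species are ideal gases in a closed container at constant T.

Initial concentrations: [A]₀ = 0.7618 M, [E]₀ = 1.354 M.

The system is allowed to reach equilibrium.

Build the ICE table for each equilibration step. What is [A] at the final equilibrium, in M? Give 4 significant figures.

[A]_eq = 0.1039 M

Q₀ = 3.063 vs Keq = 1403 ⇒ Q<K, forward
Step 1:
                   A          E
  I           0.7618      1.354
  C          -0.6579     0.2193
  E           0.1039      1.573
  solve Keq expr → x = 0.2193; check Q = 1403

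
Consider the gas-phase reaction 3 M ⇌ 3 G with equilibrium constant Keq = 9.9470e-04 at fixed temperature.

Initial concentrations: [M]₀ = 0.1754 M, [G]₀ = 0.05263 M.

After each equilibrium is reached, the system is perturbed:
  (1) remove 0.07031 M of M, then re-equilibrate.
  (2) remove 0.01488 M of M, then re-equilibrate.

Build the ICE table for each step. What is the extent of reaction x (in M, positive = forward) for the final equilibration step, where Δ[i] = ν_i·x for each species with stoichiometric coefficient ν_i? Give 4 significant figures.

x = -4.5018e-04 M

Q₀ = 0.02702 vs Keq = 9.9470e-04 ⇒ Q>K, reverse
Step 1:
                    M           G
  init         0.1754     0.05263
  Δ           0.03193    -0.03193
  eq           0.2073      0.0207
  solve Keq expr → x = -0.01064; check Q = 9.9470e-04
Then remove 0.07031 M of M.
Step 2:
                    M           G
  init          0.137      0.0207
  Δ          0.006382   -0.006382
  eq           0.1434     0.01432
  solve Keq expr → x = -0.002127; check Q = 9.9470e-04
Then remove 0.01488 M of M.
Step 3:
                    M           G
  init         0.1285     0.01432
  Δ          0.001351   -0.001351
  eq           0.1299     0.01296
  solve Keq expr → x = -4.5018e-04; check Q = 9.9470e-04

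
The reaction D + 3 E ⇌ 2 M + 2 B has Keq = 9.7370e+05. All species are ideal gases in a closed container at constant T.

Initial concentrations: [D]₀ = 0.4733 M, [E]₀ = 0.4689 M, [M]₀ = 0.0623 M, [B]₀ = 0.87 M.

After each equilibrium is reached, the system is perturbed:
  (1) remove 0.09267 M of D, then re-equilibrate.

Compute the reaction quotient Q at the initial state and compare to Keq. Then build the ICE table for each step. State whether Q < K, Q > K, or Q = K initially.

Q₀ = 0.06021 vs Keq = 9.7370e+05 ⇒ Q<K, forward
Step 1:
                  D         E         M         B
  init       0.4733    0.4689    0.0623      0.87
  Δ         -0.1535   -0.4604     0.307     0.307
  eq         0.3198  0.008465    0.3693     1.177
  solve Keq expr → x = 0.1535; check Q = 9.7370e+05
Then remove 0.09267 M of D.
Step 2:
                  D         E         M         B
  init       0.2272  0.008465    0.3693     1.177
  Δ       3.3430e-04  0.001003 -6.6861e-04 -6.6861e-04
  eq         0.2275  0.009468    0.3686     1.176
  solve Keq expr → x = -3.3430e-04; check Q = 9.7370e+05

Q₀ = 0.06021; Q < K (proceeds forward)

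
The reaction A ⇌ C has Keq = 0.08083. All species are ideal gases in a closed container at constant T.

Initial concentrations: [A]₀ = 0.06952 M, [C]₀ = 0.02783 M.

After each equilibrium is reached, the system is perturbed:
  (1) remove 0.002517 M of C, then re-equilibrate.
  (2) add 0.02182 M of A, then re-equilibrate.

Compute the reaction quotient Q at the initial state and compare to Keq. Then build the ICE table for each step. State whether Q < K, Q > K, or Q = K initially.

Q₀ = 0.4003 vs Keq = 0.08083 ⇒ Q>K, reverse
Step 1:
                   A          C
  I          0.06952    0.02783
  C          0.02055   -0.02055
  E          0.09007    0.00728
  solve Keq expr → x = -0.02055; check Q = 0.08083
Then remove 0.002517 M of C.
Step 2:
                   A          C
  I          0.09007   0.004763
  C        -0.002329   0.002329
  E          0.08774   0.007092
  solve Keq expr → x = 0.002329; check Q = 0.08083
Then add 0.02182 M of A.
Step 3:
                   A          C
  I           0.1096   0.007092
  C        -0.001632   0.001632
  E           0.1079   0.008724
  solve Keq expr → x = 0.001632; check Q = 0.08083

Q₀ = 0.4003; Q > K (proceeds reverse)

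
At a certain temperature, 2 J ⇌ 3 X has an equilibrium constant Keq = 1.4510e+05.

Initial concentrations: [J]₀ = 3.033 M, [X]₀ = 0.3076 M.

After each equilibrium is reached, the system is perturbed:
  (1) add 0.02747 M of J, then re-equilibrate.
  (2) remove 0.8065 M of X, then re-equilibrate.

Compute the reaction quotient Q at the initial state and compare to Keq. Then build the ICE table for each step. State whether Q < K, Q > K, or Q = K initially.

Q₀ = 0.003164; Q < K (proceeds forward)

Q₀ = 0.003164 vs Keq = 1.4510e+05 ⇒ Q<K, forward
Step 1:
                   J          X
  Initial      3.033     0.3076
  Change      -3.005      4.508
  Equil      0.02774      4.815
  solve Keq expr → x = 1.503; check Q = 1.4510e+05
Then add 0.02747 M of J.
Step 2:
                   J          X
  Initial    0.05521      4.815
  Change    -0.02712    0.04068
  Equil      0.02809      4.856
  solve Keq expr → x = 0.01356; check Q = 1.4510e+05
Then remove 0.8065 M of X.
Step 3:
                   J          X
  Initial    0.02809       4.05
  Change   -0.006621   0.009931
  Equil      0.02147       4.06
  solve Keq expr → x = 0.00331; check Q = 1.4510e+05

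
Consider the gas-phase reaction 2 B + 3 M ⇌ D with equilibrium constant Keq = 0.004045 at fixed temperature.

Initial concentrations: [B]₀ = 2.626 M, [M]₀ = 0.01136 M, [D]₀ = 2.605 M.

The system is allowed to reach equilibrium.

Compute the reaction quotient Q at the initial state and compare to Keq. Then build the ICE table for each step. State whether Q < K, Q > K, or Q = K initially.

Q₀ = 2.5768e+05 vs Keq = 0.004045 ⇒ Q>K, reverse
Step 1:
                  B         M         D
  init        2.626   0.01136     2.605
  Δ           1.832     2.748    -0.916
  eq          4.458     2.759     1.689
  solve Keq expr → x = -0.916; check Q = 0.004045

Q₀ = 2.5768e+05; Q > K (proceeds reverse)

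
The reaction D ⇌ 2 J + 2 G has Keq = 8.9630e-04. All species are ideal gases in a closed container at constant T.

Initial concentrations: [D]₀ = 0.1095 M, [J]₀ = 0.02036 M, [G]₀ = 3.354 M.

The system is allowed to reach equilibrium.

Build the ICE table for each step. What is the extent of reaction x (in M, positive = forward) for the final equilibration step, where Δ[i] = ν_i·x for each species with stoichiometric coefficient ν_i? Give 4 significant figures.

x = -0.008638 M

Q₀ = 0.04259 vs Keq = 8.9630e-04 ⇒ Q>K, reverse
Step 1:
                    D           J           G
  init         0.1095     0.02036       3.354
  Δ          0.008638    -0.01728    -0.01728
  eq           0.1181    0.003084       3.337
  solve Keq expr → x = -0.008638; check Q = 8.9630e-04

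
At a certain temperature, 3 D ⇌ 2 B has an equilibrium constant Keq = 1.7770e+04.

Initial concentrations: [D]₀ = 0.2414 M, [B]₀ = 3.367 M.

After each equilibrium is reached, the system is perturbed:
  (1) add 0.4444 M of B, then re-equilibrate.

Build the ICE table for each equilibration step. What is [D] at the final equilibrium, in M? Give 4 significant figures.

Q₀ = 805.9 vs Keq = 1.7770e+04 ⇒ Q<K, forward
Step 1:
                  D         B
  init       0.2414     3.367
  Δ         -0.1536    0.1024
  eq        0.08782     3.469
  solve Keq expr → x = 0.05119; check Q = 1.7770e+04
Then add 0.4444 M of B.
Step 2:
                  D         B
  init      0.08782     3.914
  Δ        0.007269 -0.004846
  eq        0.09509     3.909
  solve Keq expr → x = -0.002423; check Q = 1.7770e+04

[D]_eq = 0.09509 M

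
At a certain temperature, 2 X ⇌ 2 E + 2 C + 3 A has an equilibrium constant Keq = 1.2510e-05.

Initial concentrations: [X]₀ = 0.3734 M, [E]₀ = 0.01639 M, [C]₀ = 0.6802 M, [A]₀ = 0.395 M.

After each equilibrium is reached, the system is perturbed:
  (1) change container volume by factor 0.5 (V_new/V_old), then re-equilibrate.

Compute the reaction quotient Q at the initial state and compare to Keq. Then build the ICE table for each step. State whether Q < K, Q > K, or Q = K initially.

Q₀ = 5.4938e-05 vs Keq = 1.2510e-05 ⇒ Q>K, reverse
Step 1:
                   X          E          C          A
  I           0.3734    0.01639     0.6802      0.395
  C         0.007929  -0.007929  -0.007929   -0.01189
  E           0.3813   0.008461     0.6723     0.3831
  solve Keq expr → x = -0.003965; check Q = 1.2510e-05
Then change container volume by factor 0.5 (V_new/V_old).
Step 2:
                   X          E          C          A
  I           0.7627    0.01692      1.345     0.7662
  C          0.01372   -0.01372   -0.01372   -0.02058
  E           0.7764   0.003205      1.331     0.7456
  solve Keq expr → x = -0.006858; check Q = 1.2510e-05

Q₀ = 5.4938e-05; Q > K (proceeds reverse)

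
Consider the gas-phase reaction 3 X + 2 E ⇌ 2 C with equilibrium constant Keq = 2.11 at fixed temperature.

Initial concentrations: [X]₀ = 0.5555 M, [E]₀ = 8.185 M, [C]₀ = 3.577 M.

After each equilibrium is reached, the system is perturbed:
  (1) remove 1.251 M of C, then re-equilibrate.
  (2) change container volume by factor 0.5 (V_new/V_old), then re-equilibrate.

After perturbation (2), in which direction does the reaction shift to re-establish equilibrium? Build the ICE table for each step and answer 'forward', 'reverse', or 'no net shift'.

Direction: forward

Q₀ = 1.114 vs Keq = 2.11 ⇒ Q<K, forward
Step 1:
                   X          E          C
  init        0.5555      8.185      3.577
  Δ         -0.09858   -0.06572    0.06572
  eq          0.4569      8.119      3.643
  solve Keq expr → x = 0.03286; check Q = 2.11
Then remove 1.251 M of C.
Step 2:
                   X          E          C
  init        0.4569      8.119      2.392
  Δ          -0.1032   -0.06878    0.06878
  eq          0.3538      8.051       2.46
  solve Keq expr → x = 0.03439; check Q = 2.11
Then change container volume by factor 0.5 (V_new/V_old).
Step 3:
                   X          E          C
  init        0.7075       16.1      4.921
  Δ          -0.3395    -0.2264     0.2264
  eq           0.368      15.87      5.147
  solve Keq expr → x = 0.1132; check Q = 2.11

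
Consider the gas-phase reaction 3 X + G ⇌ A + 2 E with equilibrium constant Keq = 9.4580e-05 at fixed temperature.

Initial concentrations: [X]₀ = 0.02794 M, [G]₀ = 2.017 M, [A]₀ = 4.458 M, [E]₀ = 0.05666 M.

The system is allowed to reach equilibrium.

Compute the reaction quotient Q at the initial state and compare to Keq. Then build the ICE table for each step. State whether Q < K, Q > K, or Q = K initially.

Q₀ = 325.3 vs Keq = 9.4580e-05 ⇒ Q>K, reverse
Step 1:
                   X          G          A          E
  I          0.02794      2.017      4.458    0.05666
  C          0.08462    0.02821   -0.02821   -0.05641
  E           0.1126      2.045       4.43 2.4953e-04
  solve Keq expr → x = -0.02821; check Q = 9.4580e-05

Q₀ = 325.3; Q > K (proceeds reverse)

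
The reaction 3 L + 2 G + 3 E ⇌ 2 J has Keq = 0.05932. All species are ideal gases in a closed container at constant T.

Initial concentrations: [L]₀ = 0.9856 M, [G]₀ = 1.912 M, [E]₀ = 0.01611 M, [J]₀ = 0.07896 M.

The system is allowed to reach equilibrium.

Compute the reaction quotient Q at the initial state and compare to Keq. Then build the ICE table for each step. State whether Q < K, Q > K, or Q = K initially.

Q₀ = 426 vs Keq = 0.05932 ⇒ Q>K, reverse
Step 1:
                    L           G           E           J
  Initial      0.9856       1.912     0.01611     0.07896
  Change      0.09046     0.06031     0.09046    -0.06031
  Equil         1.076       1.972      0.1066     0.01865
  solve Keq expr → x = -0.03015; check Q = 0.05932

Q₀ = 426; Q > K (proceeds reverse)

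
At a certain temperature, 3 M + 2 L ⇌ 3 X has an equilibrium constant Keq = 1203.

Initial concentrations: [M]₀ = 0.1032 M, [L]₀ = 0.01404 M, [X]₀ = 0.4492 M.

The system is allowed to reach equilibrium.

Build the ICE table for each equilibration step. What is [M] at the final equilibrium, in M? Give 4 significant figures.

Q₀ = 4.1836e+05 vs Keq = 1203 ⇒ Q>K, reverse
Step 1:
                    M           L           X
  I            0.1032     0.01404      0.4492
  C           0.08938     0.05959    -0.08938
  E            0.1926     0.07363      0.3598
  solve Keq expr → x = -0.02979; check Q = 1203

[M]_eq = 0.1926 M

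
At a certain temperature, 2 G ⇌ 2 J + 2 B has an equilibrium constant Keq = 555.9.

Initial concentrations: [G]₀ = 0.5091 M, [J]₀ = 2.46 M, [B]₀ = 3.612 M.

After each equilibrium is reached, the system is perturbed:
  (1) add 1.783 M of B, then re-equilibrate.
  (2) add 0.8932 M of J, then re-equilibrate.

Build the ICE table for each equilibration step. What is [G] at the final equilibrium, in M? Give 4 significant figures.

[G]_eq = 0.6985 M

Q₀ = 304.6 vs Keq = 555.9 ⇒ Q<K, forward
Step 1:
                    G           J           B
  Initial      0.5091        2.46       3.612
  Change      -0.1048      0.1048      0.1048
  Equil        0.4043       2.565       3.717
  solve Keq expr → x = 0.05239; check Q = 555.9
Then add 1.783 M of B.
Step 2:
                    G           J           B
  Initial      0.4043       2.565         5.5
  Change       0.1452     -0.1452     -0.1452
  Equil        0.5495        2.42       5.355
  solve Keq expr → x = -0.07259; check Q = 555.9
Then add 0.8932 M of J.
Step 3:
                    G           J           B
  Initial      0.5495       3.313       5.355
  Change        0.149      -0.149      -0.149
  Equil        0.6985       3.164       5.206
  solve Keq expr → x = -0.07451; check Q = 555.9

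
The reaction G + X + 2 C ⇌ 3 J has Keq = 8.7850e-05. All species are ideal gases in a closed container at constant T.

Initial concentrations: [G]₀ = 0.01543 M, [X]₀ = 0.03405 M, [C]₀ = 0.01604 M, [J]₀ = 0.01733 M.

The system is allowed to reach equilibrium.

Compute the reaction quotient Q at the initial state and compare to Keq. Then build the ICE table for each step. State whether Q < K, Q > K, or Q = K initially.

Q₀ = 38.5 vs Keq = 8.7850e-05 ⇒ Q>K, reverse
Step 1:
                   G          X          C          J
  Initial    0.01543    0.03405    0.01604    0.01733
  Change     0.00565    0.00565     0.0113   -0.01695
  Equil      0.02108     0.0397    0.02734 3.8019e-04
  solve Keq expr → x = -0.00565; check Q = 8.7850e-05

Q₀ = 38.5; Q > K (proceeds reverse)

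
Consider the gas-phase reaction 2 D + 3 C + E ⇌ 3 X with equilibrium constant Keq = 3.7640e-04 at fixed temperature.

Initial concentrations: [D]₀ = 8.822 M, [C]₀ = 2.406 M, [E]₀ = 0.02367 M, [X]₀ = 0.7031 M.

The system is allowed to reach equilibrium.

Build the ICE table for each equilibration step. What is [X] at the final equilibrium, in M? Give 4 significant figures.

Q₀ = 0.01355 vs Keq = 3.7640e-04 ⇒ Q>K, reverse
Step 1:
                   D          C          E          X
  I            8.822      2.406    0.02367     0.7031
  C            0.192      0.288    0.09599     -0.288
  E            9.014      2.694     0.1197     0.4151
  solve Keq expr → x = -0.09599; check Q = 3.7640e-04

[X]_eq = 0.4151 M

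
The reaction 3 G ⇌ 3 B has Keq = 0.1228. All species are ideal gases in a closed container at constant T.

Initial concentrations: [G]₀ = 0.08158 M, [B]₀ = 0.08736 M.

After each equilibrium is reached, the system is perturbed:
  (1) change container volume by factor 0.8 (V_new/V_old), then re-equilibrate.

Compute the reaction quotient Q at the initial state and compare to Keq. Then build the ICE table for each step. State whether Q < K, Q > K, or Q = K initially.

Q₀ = 1.228; Q > K (proceeds reverse)

Q₀ = 1.228 vs Keq = 0.1228 ⇒ Q>K, reverse
Step 1:
                   G          B
  Initial    0.08158    0.08736
  Change     0.03127   -0.03127
  Equil       0.1128    0.05609
  solve Keq expr → x = -0.01042; check Q = 0.1228
Then change container volume by factor 0.8 (V_new/V_old).
Step 2:
                   G          B
  Initial     0.1411    0.07011
  Change           0          0
  Equil       0.1411    0.07011
  solve Keq expr → x = 0; check Q = 0.1228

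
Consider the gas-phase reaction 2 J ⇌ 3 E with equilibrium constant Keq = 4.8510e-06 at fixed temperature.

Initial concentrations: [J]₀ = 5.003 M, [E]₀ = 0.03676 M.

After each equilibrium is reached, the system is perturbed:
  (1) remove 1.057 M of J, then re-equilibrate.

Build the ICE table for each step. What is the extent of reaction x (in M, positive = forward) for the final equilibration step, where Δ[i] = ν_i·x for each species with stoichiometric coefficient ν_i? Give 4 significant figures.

x = -0.002406 M

Q₀ = 1.9846e-06 vs Keq = 4.8510e-06 ⇒ Q<K, forward
Step 1:
                   J          E
  I            5.003    0.03676
  C        -0.008468     0.0127
  E            4.995    0.04946
  solve Keq expr → x = 0.004234; check Q = 4.8510e-06
Then remove 1.057 M of J.
Step 2:
                   J          E
  I            3.938    0.04946
  C         0.004811  -0.007217
  E            3.942    0.04225
  solve Keq expr → x = -0.002406; check Q = 4.8510e-06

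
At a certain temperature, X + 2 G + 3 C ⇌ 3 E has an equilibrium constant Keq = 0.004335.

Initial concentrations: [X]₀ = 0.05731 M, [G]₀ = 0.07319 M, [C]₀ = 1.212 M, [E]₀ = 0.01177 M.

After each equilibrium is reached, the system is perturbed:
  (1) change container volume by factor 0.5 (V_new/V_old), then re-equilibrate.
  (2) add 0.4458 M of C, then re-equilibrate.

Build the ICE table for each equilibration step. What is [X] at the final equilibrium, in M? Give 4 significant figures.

[X]_eq = 0.1043 M

Q₀ = 0.002983 vs Keq = 0.004335 ⇒ Q<K, forward
Step 1:
                  X         G         C         E
  I         0.05731   0.07319     1.212   0.01177
  C       -4.6567e-04 -9.3134e-04 -0.001397  0.001397
  E         0.05684   0.07226     1.211   0.01317
  solve Keq expr → x = 4.6567e-04; check Q = 0.004335
Then change container volume by factor 0.5 (V_new/V_old).
Step 2:
                  X         G         C         E
  I          0.1137    0.1445     2.421   0.02633
  C       -0.007115  -0.01423  -0.02135   0.02135
  E          0.1066    0.1303       2.4   0.04768
  solve Keq expr → x = 0.007115; check Q = 0.004335
Then add 0.4458 M of C.
Step 3:
                  X         G         C         E
  I          0.1066    0.1303     2.846   0.04768
  C       -0.002322 -0.004645 -0.006967  0.006967
  E          0.1043    0.1256     2.839   0.05465
  solve Keq expr → x = 0.002322; check Q = 0.004335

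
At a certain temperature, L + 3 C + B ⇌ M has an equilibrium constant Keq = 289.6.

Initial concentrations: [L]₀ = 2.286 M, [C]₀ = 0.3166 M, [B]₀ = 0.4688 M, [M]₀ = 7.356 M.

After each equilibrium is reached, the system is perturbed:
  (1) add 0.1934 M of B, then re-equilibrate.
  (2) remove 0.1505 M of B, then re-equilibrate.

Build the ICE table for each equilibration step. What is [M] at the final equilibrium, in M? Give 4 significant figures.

Q₀ = 216.3 vs Keq = 289.6 ⇒ Q<K, forward
Step 1:
                    L           C           B           M
  I             2.286      0.3166      0.4688       7.356
  C         -0.008997    -0.02699   -0.008997    0.008997
  E             2.277      0.2896      0.4598       7.365
  solve Keq expr → x = 0.008997; check Q = 289.6
Then add 0.1934 M of B.
Step 2:
                    L           C           B           M
  I             2.277      0.2896      0.6532       7.365
  C          -0.01005    -0.03015    -0.01005     0.01005
  E             2.267      0.2595      0.6432       7.375
  solve Keq expr → x = 0.01005; check Q = 289.6
Then remove 0.1505 M of B.
Step 3:
                    L           C           B           M
  I             2.267      0.2595      0.4927       7.375
  C          0.007432      0.0223    0.007432   -0.007432
  E             2.274      0.2818      0.5001       7.368
  solve Keq expr → x = -0.007432; check Q = 289.6

[M]_eq = 7.368 M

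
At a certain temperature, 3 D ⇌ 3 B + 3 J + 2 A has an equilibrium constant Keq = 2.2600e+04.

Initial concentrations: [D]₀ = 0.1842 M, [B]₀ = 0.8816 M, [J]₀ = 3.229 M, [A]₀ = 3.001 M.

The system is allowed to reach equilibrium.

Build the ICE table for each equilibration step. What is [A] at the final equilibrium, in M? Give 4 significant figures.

Q₀ = 3.3242e+04 vs Keq = 2.2600e+04 ⇒ Q>K, reverse
Step 1:
                  D         B         J         A
  Initial    0.1842    0.8816     3.229     3.001
  Change    0.01899  -0.01899  -0.01899  -0.01266
  Equil      0.2032    0.8626      3.21     2.988
  solve Keq expr → x = -0.00633; check Q = 2.2600e+04

[A]_eq = 2.988 M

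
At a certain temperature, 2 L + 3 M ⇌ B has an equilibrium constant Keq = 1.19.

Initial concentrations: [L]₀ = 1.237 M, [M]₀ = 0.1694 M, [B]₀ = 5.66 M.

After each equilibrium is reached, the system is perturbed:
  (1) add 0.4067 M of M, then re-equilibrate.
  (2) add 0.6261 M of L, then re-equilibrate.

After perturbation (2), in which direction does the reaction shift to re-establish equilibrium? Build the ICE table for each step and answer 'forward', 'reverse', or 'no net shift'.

Direction: forward

Q₀ = 760.9 vs Keq = 1.19 ⇒ Q>K, reverse
Step 1:
                   L          M          B
  init         1.237     0.1694       5.66
  Δ           0.6164     0.9246    -0.3082
  eq           1.853      1.094      5.352
  solve Keq expr → x = -0.3082; check Q = 1.19
Then add 0.4067 M of M.
Step 2:
                   L          M          B
  init         1.853      1.501      5.352
  Δ          -0.2064    -0.3096     0.1032
  eq           1.647      1.191      5.455
  solve Keq expr → x = 0.1032; check Q = 1.19
Then add 0.6261 M of L.
Step 3:
                   L          M          B
  init         2.273      1.191      5.455
  Δ          -0.1261    -0.1891    0.06305
  eq           2.147      1.002      5.518
  solve Keq expr → x = 0.06305; check Q = 1.19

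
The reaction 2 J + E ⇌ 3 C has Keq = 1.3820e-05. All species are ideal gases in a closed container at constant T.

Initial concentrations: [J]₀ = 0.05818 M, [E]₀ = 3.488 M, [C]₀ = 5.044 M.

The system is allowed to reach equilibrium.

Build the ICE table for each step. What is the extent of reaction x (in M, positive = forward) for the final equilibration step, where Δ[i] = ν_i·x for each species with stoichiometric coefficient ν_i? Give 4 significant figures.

Q₀ = 1.0869e+04 vs Keq = 1.3820e-05 ⇒ Q>K, reverse
Step 1:
                   J          E          C
  init       0.05818      3.488      5.044
  Δ            3.301       1.65     -4.951
  eq           3.359      5.138    0.09288
  solve Keq expr → x = -1.65; check Q = 1.3820e-05

x = -1.65 M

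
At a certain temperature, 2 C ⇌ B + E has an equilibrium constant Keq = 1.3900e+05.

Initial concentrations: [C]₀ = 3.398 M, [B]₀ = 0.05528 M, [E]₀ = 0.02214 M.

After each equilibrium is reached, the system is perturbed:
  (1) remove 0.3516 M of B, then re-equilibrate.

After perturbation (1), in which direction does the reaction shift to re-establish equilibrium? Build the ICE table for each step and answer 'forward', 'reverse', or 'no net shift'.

Direction: forward

Q₀ = 1.0600e-04 vs Keq = 1.3900e+05 ⇒ Q<K, forward
Step 1:
                  C         B         E
  init        3.398   0.05528   0.02214
  Δ          -3.393     1.697     1.697
  eq       0.004654     1.752     1.719
  solve Keq expr → x = 1.697; check Q = 1.3900e+05
Then remove 0.3516 M of B.
Step 2:
                  C         B         E
  init     0.004654       1.4     1.719
  Δ       -4.9252e-04 2.4626e-04 2.4626e-04
  eq       0.004162     1.401     1.719
  solve Keq expr → x = 2.4626e-04; check Q = 1.3900e+05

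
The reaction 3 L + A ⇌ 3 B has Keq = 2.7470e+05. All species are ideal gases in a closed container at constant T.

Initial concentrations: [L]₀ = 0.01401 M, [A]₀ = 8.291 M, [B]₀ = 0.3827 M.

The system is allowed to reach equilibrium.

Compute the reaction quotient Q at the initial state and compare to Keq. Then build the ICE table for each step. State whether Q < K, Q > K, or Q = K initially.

Q₀ = 2458 vs Keq = 2.7470e+05 ⇒ Q<K, forward
Step 1:
                   L          A          B
  init       0.01401      8.291     0.3827
  Δ         -0.01102  -0.003672    0.01102
  eq        0.002993      8.287     0.3937
  solve Keq expr → x = 0.003672; check Q = 2.7470e+05

Q₀ = 2458; Q < K (proceeds forward)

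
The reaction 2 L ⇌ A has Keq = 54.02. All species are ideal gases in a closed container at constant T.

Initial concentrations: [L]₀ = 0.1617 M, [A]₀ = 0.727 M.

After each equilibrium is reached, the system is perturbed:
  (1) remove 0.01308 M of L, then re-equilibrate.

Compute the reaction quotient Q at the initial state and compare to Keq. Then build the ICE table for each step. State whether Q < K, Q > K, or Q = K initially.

Q₀ = 27.8; Q < K (proceeds forward)

Q₀ = 27.8 vs Keq = 54.02 ⇒ Q<K, forward
Step 1:
                    L           A
  init         0.1617       0.727
  Δ          -0.04395     0.02198
  eq           0.1177       0.749
  solve Keq expr → x = 0.02198; check Q = 54.02
Then remove 0.01308 M of L.
Step 2:
                    L           A
  init         0.1047       0.749
  Δ           0.01258   -0.006292
  eq           0.1173      0.7427
  solve Keq expr → x = -0.006292; check Q = 54.02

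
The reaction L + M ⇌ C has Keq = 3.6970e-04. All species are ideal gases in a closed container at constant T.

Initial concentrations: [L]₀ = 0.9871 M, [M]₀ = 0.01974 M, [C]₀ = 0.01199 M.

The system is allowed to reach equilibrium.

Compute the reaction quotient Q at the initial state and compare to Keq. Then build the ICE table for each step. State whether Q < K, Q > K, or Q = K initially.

Q₀ = 0.6153 vs Keq = 3.6970e-04 ⇒ Q>K, reverse
Step 1:
                   L          M          C
  I           0.9871    0.01974    0.01199
  C          0.01198    0.01198   -0.01198
  E           0.9991    0.03172 1.1715e-05
  solve Keq expr → x = -0.01198; check Q = 3.6970e-04

Q₀ = 0.6153; Q > K (proceeds reverse)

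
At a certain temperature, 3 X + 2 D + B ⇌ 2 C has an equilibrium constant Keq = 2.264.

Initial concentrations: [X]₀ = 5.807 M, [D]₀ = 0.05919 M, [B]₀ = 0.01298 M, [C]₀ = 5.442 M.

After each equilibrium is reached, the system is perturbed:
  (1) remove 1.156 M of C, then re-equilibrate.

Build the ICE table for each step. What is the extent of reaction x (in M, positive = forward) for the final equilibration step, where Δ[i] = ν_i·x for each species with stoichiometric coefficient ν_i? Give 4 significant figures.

x = 0.03046 M

Q₀ = 3326 vs Keq = 2.264 ⇒ Q>K, reverse
Step 1:
                    X           D           B           C
  Initial       5.807     0.05919     0.01298       5.442
  Change       0.5903      0.3936      0.1968     -0.3936
  Equil         6.397      0.4528      0.2098       5.048
  solve Keq expr → x = -0.1968; check Q = 2.264
Then remove 1.156 M of C.
Step 2:
                    X           D           B           C
  Initial       6.397      0.4528      0.2098       3.892
  Change     -0.09137    -0.06091    -0.03046     0.06091
  Equil         6.306      0.3918      0.1793       3.953
  solve Keq expr → x = 0.03046; check Q = 2.264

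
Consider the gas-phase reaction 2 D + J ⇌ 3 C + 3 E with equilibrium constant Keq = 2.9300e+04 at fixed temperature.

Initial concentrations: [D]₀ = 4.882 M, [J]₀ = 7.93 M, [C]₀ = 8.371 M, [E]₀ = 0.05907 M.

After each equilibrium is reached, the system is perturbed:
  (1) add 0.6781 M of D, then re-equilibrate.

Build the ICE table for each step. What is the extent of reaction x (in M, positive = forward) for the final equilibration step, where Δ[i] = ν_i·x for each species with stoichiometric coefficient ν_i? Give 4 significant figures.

Q₀ = 6.3968e-04 vs Keq = 2.9300e+04 ⇒ Q<K, forward
Step 1:
                  D         J         C         E
  Initial     4.882      7.93     8.371   0.05907
  Change     -3.467    -1.733       5.2       5.2
  Equil       1.415     6.197     13.57     5.259
  solve Keq expr → x = 1.733; check Q = 2.9300e+04
Then add 0.6781 M of D.
Step 2:
                  D         J         C         E
  Initial     2.093     6.197     13.57     5.259
  Change    -0.3453   -0.1726    0.5179    0.5179
  Equil       1.748     6.024     14.09     5.777
  solve Keq expr → x = 0.1726; check Q = 2.9300e+04

x = 0.1726 M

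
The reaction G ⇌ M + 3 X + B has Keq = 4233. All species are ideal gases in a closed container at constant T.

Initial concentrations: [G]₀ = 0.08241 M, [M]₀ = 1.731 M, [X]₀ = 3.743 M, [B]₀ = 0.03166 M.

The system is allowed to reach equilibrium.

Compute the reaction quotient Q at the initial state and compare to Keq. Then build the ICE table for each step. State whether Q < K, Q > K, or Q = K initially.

Q₀ = 34.87; Q < K (proceeds forward)

Q₀ = 34.87 vs Keq = 4233 ⇒ Q<K, forward
Step 1:
                   G          M          X          B
  init       0.08241      1.731      3.743    0.03166
  Δ         -0.07941    0.07941     0.2382    0.07941
  eq        0.002998       1.81      3.981     0.1111
  solve Keq expr → x = 0.07941; check Q = 4233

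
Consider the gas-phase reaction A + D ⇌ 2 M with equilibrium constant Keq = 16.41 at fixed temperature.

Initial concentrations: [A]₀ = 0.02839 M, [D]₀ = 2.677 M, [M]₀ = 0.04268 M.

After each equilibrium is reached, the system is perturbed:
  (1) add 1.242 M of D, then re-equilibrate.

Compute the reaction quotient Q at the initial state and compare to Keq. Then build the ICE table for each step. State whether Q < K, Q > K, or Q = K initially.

Q₀ = 0.02397 vs Keq = 16.41 ⇒ Q<K, forward
Step 1:
                    A           D           M
  I           0.02839       2.677     0.04268
  C          -0.02816    -0.02816     0.05633
  E        2.2552e-04       2.649     0.09901
  solve Keq expr → x = 0.02816; check Q = 16.41
Then add 1.242 M of D.
Step 2:
                    A           D           M
  I        2.2552e-04       3.891     0.09901
  C       -7.1542e-05 -7.1542e-05  1.4308e-04
  E        1.5398e-04       3.891     0.09915
  solve Keq expr → x = 7.1542e-05; check Q = 16.41

Q₀ = 0.02397; Q < K (proceeds forward)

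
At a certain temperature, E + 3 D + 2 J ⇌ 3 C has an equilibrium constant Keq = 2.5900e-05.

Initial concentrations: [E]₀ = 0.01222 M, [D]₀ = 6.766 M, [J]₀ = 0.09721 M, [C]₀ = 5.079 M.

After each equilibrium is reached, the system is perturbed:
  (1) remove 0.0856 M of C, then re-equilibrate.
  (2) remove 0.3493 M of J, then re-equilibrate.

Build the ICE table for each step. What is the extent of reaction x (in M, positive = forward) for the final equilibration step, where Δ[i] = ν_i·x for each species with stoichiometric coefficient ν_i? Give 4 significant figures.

Q₀ = 3663 vs Keq = 2.5900e-05 ⇒ Q>K, reverse
Step 1:
                   E          D          J          C
  Initial    0.01222      6.766    0.09721      5.079
  Change       1.437      4.312      2.875     -4.312
  Equil         1.45      11.08      2.972     0.7668
  solve Keq expr → x = -1.437; check Q = 2.5900e-05
Then remove 0.0856 M of C.
Step 2:
                   E          D          J          C
  Initial       1.45      11.08      2.972     0.6812
  Change    -0.02298   -0.06894   -0.04596    0.06894
  Equil        1.427      11.01      2.926     0.7502
  solve Keq expr → x = 0.02298; check Q = 2.5900e-05
Then remove 0.3493 M of J.
Step 3:
                   E          D          J          C
  Initial      1.427      11.01      2.577     0.7502
  Change     0.01644    0.04932    0.03288   -0.04932
  Equil        1.443      11.06       2.61     0.7008
  solve Keq expr → x = -0.01644; check Q = 2.5900e-05

x = -0.01644 M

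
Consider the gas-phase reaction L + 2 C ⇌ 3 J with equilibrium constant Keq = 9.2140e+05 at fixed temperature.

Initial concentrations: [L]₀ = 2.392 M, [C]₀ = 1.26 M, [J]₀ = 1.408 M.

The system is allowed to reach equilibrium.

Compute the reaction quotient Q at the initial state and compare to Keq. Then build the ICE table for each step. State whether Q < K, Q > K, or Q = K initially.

Q₀ = 0.735; Q < K (proceeds forward)

Q₀ = 0.735 vs Keq = 9.2140e+05 ⇒ Q<K, forward
Step 1:
                    L           C           J
  I             2.392        1.26       1.408
  C           -0.6277      -1.255       1.883
  E             1.764    0.004682       3.291
  solve Keq expr → x = 0.6277; check Q = 9.2140e+05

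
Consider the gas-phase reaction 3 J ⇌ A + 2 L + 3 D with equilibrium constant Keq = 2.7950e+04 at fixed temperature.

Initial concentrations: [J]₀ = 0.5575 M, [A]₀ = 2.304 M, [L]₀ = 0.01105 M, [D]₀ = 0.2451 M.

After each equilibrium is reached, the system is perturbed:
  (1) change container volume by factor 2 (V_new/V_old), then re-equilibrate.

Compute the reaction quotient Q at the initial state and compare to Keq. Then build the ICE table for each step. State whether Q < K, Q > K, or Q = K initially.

Q₀ = 2.3906e-05 vs Keq = 2.7950e+04 ⇒ Q<K, forward
Step 1:
                    J           A           L           D
  I            0.5575       2.304     0.01105      0.2451
  C           -0.5394      0.1798      0.3596      0.5394
  E           0.01807       2.484      0.3707      0.7845
  solve Keq expr → x = 0.1798; check Q = 2.7950e+04
Then change container volume by factor 2 (V_new/V_old).
Step 2:
                    J           A           L           D
  I          0.009033       1.242      0.1853      0.3923
  C         -0.004415    0.001472    0.002944    0.004415
  E          0.004617       1.243      0.1883      0.3967
  solve Keq expr → x = 0.001472; check Q = 2.7950e+04

Q₀ = 2.3906e-05; Q < K (proceeds forward)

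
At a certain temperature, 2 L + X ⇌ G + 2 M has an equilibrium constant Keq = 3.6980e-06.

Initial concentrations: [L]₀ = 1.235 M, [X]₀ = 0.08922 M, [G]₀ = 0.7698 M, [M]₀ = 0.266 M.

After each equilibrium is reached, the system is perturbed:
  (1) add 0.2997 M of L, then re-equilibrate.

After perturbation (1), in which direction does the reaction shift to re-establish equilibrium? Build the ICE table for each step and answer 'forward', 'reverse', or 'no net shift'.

Q₀ = 0.4003 vs Keq = 3.6980e-06 ⇒ Q>K, reverse
Step 1:
                   L          X          G          M
  I            1.235    0.08922     0.7698      0.266
  C           0.2643     0.1322    -0.1322    -0.2643
  E            1.499     0.2214     0.6376   0.001699
  solve Keq expr → x = -0.1322; check Q = 3.6980e-06
Then add 0.2997 M of L.
Step 2:
                   L          X          G          M
  I            1.799     0.2214     0.6376   0.001699
  C       -3.3815e-04 -1.6907e-04 1.6907e-04 3.3815e-04
  E            1.799     0.2212     0.6378   0.002037
  solve Keq expr → x = 1.6907e-04; check Q = 3.6980e-06

Direction: forward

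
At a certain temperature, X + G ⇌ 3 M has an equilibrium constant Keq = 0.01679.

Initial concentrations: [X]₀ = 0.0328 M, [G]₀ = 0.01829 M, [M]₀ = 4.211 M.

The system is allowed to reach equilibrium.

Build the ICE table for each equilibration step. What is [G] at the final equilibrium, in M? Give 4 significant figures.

[G]_eq = 1.319 M

Q₀ = 1.2447e+05 vs Keq = 0.01679 ⇒ Q>K, reverse
Step 1:
                   X          G          M
  init        0.0328    0.01829      4.211
  Δ            1.301      1.301     -3.902
  eq           1.333      1.319     0.3091
  solve Keq expr → x = -1.301; check Q = 0.01679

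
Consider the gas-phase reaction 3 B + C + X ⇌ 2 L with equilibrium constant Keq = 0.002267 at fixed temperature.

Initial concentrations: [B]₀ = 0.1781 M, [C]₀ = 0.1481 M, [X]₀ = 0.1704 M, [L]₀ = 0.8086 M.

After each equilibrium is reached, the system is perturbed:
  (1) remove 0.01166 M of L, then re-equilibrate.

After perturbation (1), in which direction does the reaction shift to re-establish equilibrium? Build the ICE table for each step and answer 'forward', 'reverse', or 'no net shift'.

Q₀ = 4586 vs Keq = 0.002267 ⇒ Q>K, reverse
Step 1:
                   B          C          X          L
  Initial     0.1781     0.1481     0.1704     0.8086
  Change       1.153     0.3844     0.3844    -0.7688
  Equil        1.331     0.5325     0.5548    0.03976
  solve Keq expr → x = -0.3844; check Q = 0.002267
Then remove 0.01166 M of L.
Step 2:
                   B          C          X          L
  Initial      1.331     0.5325     0.5548     0.0281
  Change    -0.01586  -0.005286  -0.005286    0.01057
  Equil        1.316     0.5272     0.5495    0.03867
  solve Keq expr → x = 0.005286; check Q = 0.002267

Direction: forward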